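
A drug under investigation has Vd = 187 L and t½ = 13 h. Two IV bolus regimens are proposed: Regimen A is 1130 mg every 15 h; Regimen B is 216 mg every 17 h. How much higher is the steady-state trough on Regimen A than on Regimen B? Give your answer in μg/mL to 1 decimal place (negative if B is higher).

4.1 μg/mL

Regimen A: f = (1/2)^(15/13) ≈ 0.4494; Cmin,ss = (1130/187)·f/(1−f) ≈ 4.932 μg/mL.
Regimen B: f = (1/2)^(17/13) ≈ 0.4040; Cmin,ss = (216/187)·f/(1−f) ≈ 0.783 μg/mL.
Difference ≈ 4.932 − 0.783 ≈ 4.149 μg/mL.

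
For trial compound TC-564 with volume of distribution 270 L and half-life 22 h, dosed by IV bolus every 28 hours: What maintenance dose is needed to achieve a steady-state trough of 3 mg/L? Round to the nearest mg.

1147 mg

τ/t½ = 28/22 ≈ 1.2727, so f = (1/2)^(28/22) ≈ 0.413877.
Cmin,ss = (D/Vd)·f/(1−f), so D = Cmin,ss·Vd·(1−f)/f.
D = 3 × 270 × (1−f)/f ≈ 3 × 270 × 1.41618 ≈ 1147.11 mg.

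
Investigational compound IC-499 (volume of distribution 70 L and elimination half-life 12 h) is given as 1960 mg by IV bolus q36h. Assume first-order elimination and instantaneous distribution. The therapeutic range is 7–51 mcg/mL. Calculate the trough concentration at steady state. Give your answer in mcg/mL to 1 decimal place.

4.0 mcg/mL

The dosing interval is 3 half-lives, so f = 2^(−3) = 0.125.
At steady state, R = 1/(1 − 0.125) = 8/7.
Single-dose peak C₀ = D/Vd = 1960/70 = 28 mcg/mL.
Steady-state peak Cmax,ss = C₀·R = 28 × 8/7 ≈ 32.000 mcg/mL.
Steady-state trough Cmin,ss = Cmax,ss·f ≈ 32.000 × 0.125 ≈ 4.000 mcg/mL.
Trough 4.0 mcg/mL vs MEC 7 mcg/mL: subtherapeutic.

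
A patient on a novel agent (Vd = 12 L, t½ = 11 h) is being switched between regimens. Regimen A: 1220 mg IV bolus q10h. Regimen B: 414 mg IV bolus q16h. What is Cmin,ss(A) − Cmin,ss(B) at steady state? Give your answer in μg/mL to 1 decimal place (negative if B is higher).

96.0 μg/mL

Regimen A: f = (1/2)^(10/11) ≈ 0.5325; Cmin,ss = (1220/12)·f/(1−f) ≈ 115.802 μg/mL.
Regimen B: f = (1/2)^(16/11) ≈ 0.3649; Cmin,ss = (414/12)·f/(1−f) ≈ 19.822 μg/mL.
Difference ≈ 115.802 − 19.822 ≈ 95.980 μg/mL.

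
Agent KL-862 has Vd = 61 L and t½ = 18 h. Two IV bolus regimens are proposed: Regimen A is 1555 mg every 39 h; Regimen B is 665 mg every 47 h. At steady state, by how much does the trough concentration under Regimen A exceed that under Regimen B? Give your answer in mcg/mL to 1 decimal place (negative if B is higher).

Regimen A: f = (1/2)^(39/18) ≈ 0.2227; Cmin,ss = (1555/61)·f/(1−f) ≈ 7.304 mcg/mL.
Regimen B: f = (1/2)^(47/18) ≈ 0.1637; Cmin,ss = (665/61)·f/(1−f) ≈ 2.134 mcg/mL.
Difference ≈ 7.304 − 2.134 ≈ 5.170 mcg/mL.

5.2 mcg/mL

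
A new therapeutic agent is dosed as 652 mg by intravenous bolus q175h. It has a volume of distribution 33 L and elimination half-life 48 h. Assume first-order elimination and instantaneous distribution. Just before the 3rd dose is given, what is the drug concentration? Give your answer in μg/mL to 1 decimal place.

1.7 μg/mL

f = (1/2)^(τ/t½) = (1/2)^(175/48) ≈ 0.0799.
C₀ = D/Vd = 652/33 ≈ 19.758 μg/mL.
Before the 3rd dose, 2 doses have been given. Superposition: Cmin = C₀·(f + f²).
≈ 19.758 × (0.0799 + 0.0064) ≈ 19.758 × 0.0863 ≈ 1.705 μg/mL.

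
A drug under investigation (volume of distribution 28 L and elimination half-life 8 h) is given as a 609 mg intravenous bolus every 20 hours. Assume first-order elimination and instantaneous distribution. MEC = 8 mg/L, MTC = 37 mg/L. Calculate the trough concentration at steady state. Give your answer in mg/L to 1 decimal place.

k = ln2/t½ = ln2/8 ≈ 0.086643 h⁻¹; fraction remaining f = e^(−kτ) = e^(−0.086643×20) ≈ 0.1768.
Single-dose peak C₀ = D/Vd = 609/28 ≈ 21.750 mg/L.
Steady-state trough Cmin,ss = C₀·f/(1−f) ≈ 21.750 × 0.1768/0.8232 ≈ 4.671 mg/L.
Trough 4.7 mg/L vs MEC 8 mg/L: subtherapeutic.

4.7 mg/L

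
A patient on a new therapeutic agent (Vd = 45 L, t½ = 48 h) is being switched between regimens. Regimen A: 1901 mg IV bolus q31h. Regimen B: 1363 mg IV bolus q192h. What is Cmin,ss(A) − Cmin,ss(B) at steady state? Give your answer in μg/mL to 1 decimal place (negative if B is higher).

Regimen A: f = (1/2)^(31/48) ≈ 0.6391; Cmin,ss = (1901/45)·f/(1−f) ≈ 74.809 μg/mL.
Regimen B: f = (1/2)^(192/48) ≈ 0.0625; Cmin,ss = (1363/45)·f/(1−f) ≈ 2.019 μg/mL.
Difference ≈ 74.809 − 2.019 ≈ 72.790 μg/mL.

72.8 μg/mL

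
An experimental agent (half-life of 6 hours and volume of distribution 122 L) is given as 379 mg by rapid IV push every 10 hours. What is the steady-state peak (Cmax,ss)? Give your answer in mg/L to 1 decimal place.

4.5 mg/L

τ/t½ = 10/6 ≈ 1.6667, so fraction remaining f = (1/2)^(10/6) ≈ 0.3150.
At steady state, accumulation factor R = 1/(1 − e^(−kτ)) ≈ 1.4599.
Single-dose peak C₀ = D/Vd = 379/122 ≈ 3.107 mg/L.
Steady-state peak Cmax,ss = C₀·R ≈ 3.107 × 1.4599 ≈ 4.536 mg/L.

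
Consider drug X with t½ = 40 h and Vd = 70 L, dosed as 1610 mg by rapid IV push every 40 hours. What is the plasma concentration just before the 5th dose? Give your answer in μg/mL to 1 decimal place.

21.6 μg/mL

f = (1/2)^(τ/t½) = (1/2)^(40/40) ≈ 0.5000.
C₀ = D/Vd = 1610/70 ≈ 23.000 μg/mL.
Before the 5th dose, 4 doses have been given. Superposition: Cmin = C₀·(f + f² + … + f^4).
≈ 23.000 × (0.5000 + 0.2500 + 0.1250 + 0.0625) ≈ 23.000 × 0.9375 ≈ 21.562 μg/mL.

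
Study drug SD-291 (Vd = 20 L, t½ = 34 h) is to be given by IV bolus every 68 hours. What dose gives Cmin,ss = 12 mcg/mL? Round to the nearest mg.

720 mg

τ/t½ = 68/34 ≈ 2, so f = (1/2)^(68/34) ≈ 0.250000.
Cmin,ss = (D/Vd)·f/(1−f), so D = Cmin,ss·Vd·(1−f)/f.
D = 12 × 20 × (1−f)/f ≈ 12 × 20 × 3.00000 ≈ 720.00 mg.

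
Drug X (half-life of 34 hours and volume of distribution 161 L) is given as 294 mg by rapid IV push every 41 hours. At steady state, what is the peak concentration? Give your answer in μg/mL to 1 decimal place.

3.2 μg/mL

k = ln2/t½ = ln2/34 ≈ 0.020387 h⁻¹; fraction remaining f = e^(−kτ) = e^(−0.020387×41) ≈ 0.4335.
At steady state, accumulation factor R = 1/(1 − e^(−kτ)) ≈ 1.7652.
Single-dose peak C₀ = D/Vd = 294/161 ≈ 1.826 μg/mL.
Steady-state peak Cmax,ss = C₀·R ≈ 1.826 × 1.7652 ≈ 3.223 μg/mL.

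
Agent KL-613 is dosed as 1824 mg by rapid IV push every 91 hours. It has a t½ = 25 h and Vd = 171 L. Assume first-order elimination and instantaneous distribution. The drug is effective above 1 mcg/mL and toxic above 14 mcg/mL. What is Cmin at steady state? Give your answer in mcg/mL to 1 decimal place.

0.9 mcg/mL

Over one 91-h interval, 91/25 ≈ 3.64 half-lives elapse, leaving f ≈ 0.0802 of each dose.
At steady state, accumulation factor R = 1/(1 − e^(−kτ)) ≈ 1.0872.
Each bolus raises the concentration by D/Vd = 1824/171 ≈ 10.667 mcg/mL.
Steady-state peak Cmax,ss = C₀·R ≈ 10.667 × 1.0872 ≈ 11.597 mcg/mL.
Steady-state trough Cmin,ss = Cmax,ss·f ≈ 11.597 × 0.0802 ≈ 0.930 mcg/mL.
Trough 0.9 mcg/mL vs MEC 1 mcg/mL: subtherapeutic.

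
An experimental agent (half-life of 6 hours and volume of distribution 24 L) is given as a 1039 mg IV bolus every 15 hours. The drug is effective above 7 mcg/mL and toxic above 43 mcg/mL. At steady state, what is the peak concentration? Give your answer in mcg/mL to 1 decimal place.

Over one 15-h interval, 15/6 ≈ 2.5 half-lives elapse, leaving f ≈ 0.1768 of each dose.
At steady state, accumulation factor R = 1/(1 − e^(−kτ)) ≈ 1.2148.
Each bolus raises the concentration by D/Vd = 1039/24 ≈ 43.292 mcg/mL.
Steady-state peak Cmax,ss = C₀·R ≈ 43.292 × 1.2148 ≈ 52.591 mcg/mL.
Peak 52.6 mcg/mL vs MTC 43 mcg/mL: exceeds toxic threshold.

52.6 mcg/mL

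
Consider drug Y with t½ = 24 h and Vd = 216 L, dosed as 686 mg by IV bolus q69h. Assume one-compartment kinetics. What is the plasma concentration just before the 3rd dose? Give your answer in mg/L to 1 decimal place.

f = (1/2)^(τ/t½) = (1/2)^(69/24) ≈ 0.1363.
C₀ = D/Vd = 686/216 ≈ 3.176 mg/L.
Before the 3rd dose, 2 doses have been given. Superposition: Cmin = C₀·(f + f²).
≈ 3.176 × (0.1363 + 0.0186) ≈ 3.176 × 0.1549 ≈ 0.492 mg/L.

0.5 mg/L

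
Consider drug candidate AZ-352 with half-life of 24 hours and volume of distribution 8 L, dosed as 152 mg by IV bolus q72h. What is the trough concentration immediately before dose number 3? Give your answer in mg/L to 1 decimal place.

f = (1/2)^(τ/t½) = (1/2)^(72/24) ≈ 0.1250.
C₀ = D/Vd = 152/8 ≈ 19.000 mg/L.
Before the 3rd dose, 2 doses have been given. Superposition: Cmin = C₀·(f + f²).
≈ 19.000 × (0.1250 + 0.0156) ≈ 19.000 × 0.1406 ≈ 2.671 mg/L.

2.7 mg/L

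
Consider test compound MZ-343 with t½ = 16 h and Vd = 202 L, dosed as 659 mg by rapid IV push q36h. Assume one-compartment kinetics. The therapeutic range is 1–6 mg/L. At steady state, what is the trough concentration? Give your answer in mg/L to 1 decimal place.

k = ln2/t½ = ln2/16 ≈ 0.043322 h⁻¹; fraction remaining f = e^(−kτ) = e^(−0.043322×36) ≈ 0.2102.
At steady state, accumulation factor R = 1/(1 − e^(−kτ)) ≈ 1.2661.
Each bolus raises the concentration by D/Vd = 659/202 ≈ 3.262 mg/L.
Cmax,ss = C₀/(1 − f) ≈ 3.262/0.7898 ≈ 4.130 mg/L.
One interval later, Cmin,ss = Cmax,ss·e^(−kτ) ≈ 4.130 × 0.2102 ≈ 0.868 mg/L.
Trough 0.9 mg/L vs MEC 1 mg/L: subtherapeutic.

0.9 mg/L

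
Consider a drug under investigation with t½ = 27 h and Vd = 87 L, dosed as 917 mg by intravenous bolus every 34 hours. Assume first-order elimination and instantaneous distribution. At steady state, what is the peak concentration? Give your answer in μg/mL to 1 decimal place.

k = ln2/t½ = ln2/27 ≈ 0.025672 h⁻¹; fraction remaining f = e^(−kτ) = e^(−0.025672×34) ≈ 0.4178.
Accumulation ratio R = 1/(1 − f) ≈ 1/0.5822 ≈ 1.7176.
Single-dose peak C₀ = D/Vd = 917/87 ≈ 10.540 μg/mL.
Steady-state peak Cmax,ss = C₀·R ≈ 10.540 × 1.7176 ≈ 18.104 μg/mL.

18.1 μg/mL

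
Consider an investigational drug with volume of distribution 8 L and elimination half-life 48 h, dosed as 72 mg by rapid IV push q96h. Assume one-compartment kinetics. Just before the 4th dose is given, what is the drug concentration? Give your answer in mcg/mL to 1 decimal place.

3.0 mcg/mL

f = (1/2)^(τ/t½) = (1/2)^(96/48) ≈ 0.2500.
C₀ = D/Vd = 72/8 ≈ 9.000 mcg/mL.
Before the 4th dose, 3 doses have been given. Superposition: Cmin = C₀·(f + f² + … + f^3).
≈ 9.000 × (0.2500 + 0.0625 + 0.0156) ≈ 9.000 × 0.3281 ≈ 2.953 mcg/mL.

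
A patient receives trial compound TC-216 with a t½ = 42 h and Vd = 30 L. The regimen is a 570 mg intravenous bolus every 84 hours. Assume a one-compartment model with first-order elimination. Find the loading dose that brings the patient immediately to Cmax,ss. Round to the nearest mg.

f = (1/2)^(84/42) ≈ 0.250000; accumulation ratio R = 1/(1−f) ≈ 1.33333.
Loading dose to hit Cmax,ss on first dose: D_load = D_maint·R ≈ 570 × 1.33333 ≈ 760.00 mg.

760 mg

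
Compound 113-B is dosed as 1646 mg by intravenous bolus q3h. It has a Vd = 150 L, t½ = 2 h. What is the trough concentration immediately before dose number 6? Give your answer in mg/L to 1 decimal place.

6.0 mg/L

f = (1/2)^(τ/t½) = (1/2)^(3/2) ≈ 0.3536.
C₀ = D/Vd = 1646/150 ≈ 10.973 mg/L.
Before the 6th dose, 5 doses have been given. Superposition: Cmin = C₀·(f + f² + … + f^5).
≈ 10.973 × (0.3536 + 0.1250 + 0.0442 + 0.0156 + 0.0055) ≈ 10.973 × 0.5439 ≈ 5.968 mg/L.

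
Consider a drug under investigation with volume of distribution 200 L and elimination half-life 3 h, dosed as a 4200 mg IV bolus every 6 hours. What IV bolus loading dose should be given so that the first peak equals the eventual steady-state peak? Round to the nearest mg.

f = (1/2)^(6/3) ≈ 0.250000; accumulation ratio R = 1/(1−f) ≈ 1.33333.
Loading dose to hit Cmax,ss on first dose: D_load = D_maint·R ≈ 4200 × 1.33333 ≈ 5599.99 mg.

5600 mg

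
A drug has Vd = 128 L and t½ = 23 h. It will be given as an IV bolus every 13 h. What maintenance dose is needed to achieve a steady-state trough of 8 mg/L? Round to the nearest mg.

τ/t½ = 13/23 ≈ 0.56522, so f = (1/2)^(13/23) ≈ 0.675854.
Cmin,ss = (D/Vd)·f/(1−f), so D = Cmin,ss·Vd·(1−f)/f.
D = 8 × 128 × (1−f)/f ≈ 8 × 128 × 0.47961 ≈ 491.12 mg.

491 mg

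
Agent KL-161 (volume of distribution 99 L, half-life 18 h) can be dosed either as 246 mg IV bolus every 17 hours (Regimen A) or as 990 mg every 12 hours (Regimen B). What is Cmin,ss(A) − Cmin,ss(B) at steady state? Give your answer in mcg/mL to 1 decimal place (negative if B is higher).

-14.3 mcg/mL

Regimen A: f = (1/2)^(17/18) ≈ 0.5196; Cmin,ss = (246/99)·f/(1−f) ≈ 2.688 mcg/mL.
Regimen B: f = (1/2)^(12/18) ≈ 0.6300; Cmin,ss = (990/99)·f/(1−f) ≈ 17.027 mcg/mL.
Difference ≈ 2.688 − 17.027 ≈ -14.339 mcg/mL.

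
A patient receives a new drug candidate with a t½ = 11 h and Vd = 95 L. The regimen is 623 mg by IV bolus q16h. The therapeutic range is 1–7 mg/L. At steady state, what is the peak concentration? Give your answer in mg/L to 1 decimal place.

Over one 16-h interval, 16/11 ≈ 1.4545 half-lives elapse, leaving f ≈ 0.3649 of each dose.
Accumulation ratio R = 1/(1 − f) ≈ 1/0.6351 ≈ 1.5746.
Single-dose peak C₀ = D/Vd = 623/95 ≈ 6.558 mg/L.
Steady-state peak Cmax,ss = C₀·R ≈ 6.558 × 1.5746 ≈ 10.326 mg/L.
Peak 10.3 mg/L vs MTC 7 mg/L: exceeds toxic threshold.

10.3 mg/L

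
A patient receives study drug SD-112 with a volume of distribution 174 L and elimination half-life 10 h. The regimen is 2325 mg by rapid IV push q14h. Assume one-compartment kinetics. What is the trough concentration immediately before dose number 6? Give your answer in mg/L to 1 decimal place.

f = (1/2)^(τ/t½) = (1/2)^(14/10) ≈ 0.3789.
C₀ = D/Vd = 2325/174 ≈ 13.362 mg/L.
Before the 6th dose, 5 doses have been given. Superposition: Cmin = C₀·(f + f² + … + f^5).
≈ 13.362 × (0.3789 + 0.1436 + 0.0544 + 0.0206 + 0.0078) ≈ 13.362 × 0.6053 ≈ 8.088 mg/L.

8.1 mg/L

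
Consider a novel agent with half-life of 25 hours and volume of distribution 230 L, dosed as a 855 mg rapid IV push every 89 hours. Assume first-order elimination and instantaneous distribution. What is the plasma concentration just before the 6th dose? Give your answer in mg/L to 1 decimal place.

f = (1/2)^(τ/t½) = (1/2)^(89/25) ≈ 0.0848.
C₀ = D/Vd = 855/230 ≈ 3.717 mg/L.
Before the 6th dose, 5 doses have been given. Superposition: Cmin = C₀·(f + f² + … + f^5).
≈ 3.717 × (0.0848 + 0.0072 + 0.0006 + 0.0001 + 0.0000) ≈ 3.717 × 0.0927 ≈ 0.345 mg/L.

0.3 mg/L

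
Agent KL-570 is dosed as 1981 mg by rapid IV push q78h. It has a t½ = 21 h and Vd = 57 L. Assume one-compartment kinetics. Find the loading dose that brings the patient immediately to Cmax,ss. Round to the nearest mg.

2144 mg

f = (1/2)^(78/21) ≈ 0.076188; accumulation ratio R = 1/(1−f) ≈ 1.08247.
Loading dose to hit Cmax,ss on first dose: D_load = D_maint·R ≈ 1981 × 1.08247 ≈ 2144.37 mg.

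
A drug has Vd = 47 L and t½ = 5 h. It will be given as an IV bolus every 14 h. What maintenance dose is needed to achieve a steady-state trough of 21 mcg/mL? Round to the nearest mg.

5887 mg

τ/t½ = 14/5 ≈ 2.8, so f = (1/2)^(14/5) ≈ 0.143587.
Cmin,ss = (D/Vd)·f/(1−f), so D = Cmin,ss·Vd·(1−f)/f.
D = 21 × 47 × (1−f)/f ≈ 21 × 47 × 5.96442 ≈ 5886.88 mg.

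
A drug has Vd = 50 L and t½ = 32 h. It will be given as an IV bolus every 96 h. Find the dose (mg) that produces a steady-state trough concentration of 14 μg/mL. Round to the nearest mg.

τ/t½ = 96/32 ≈ 3, so f = (1/2)^(96/32) ≈ 0.125000.
Cmin,ss = (D/Vd)·f/(1−f), so D = Cmin,ss·Vd·(1−f)/f.
D = 14 × 50 × (1−f)/f ≈ 14 × 50 × 7.00000 ≈ 4900.00 mg.

4900 mg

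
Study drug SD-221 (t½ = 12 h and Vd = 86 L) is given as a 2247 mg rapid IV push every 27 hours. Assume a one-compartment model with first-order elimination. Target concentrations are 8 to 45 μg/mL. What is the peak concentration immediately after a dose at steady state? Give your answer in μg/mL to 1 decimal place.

33.1 μg/mL

k = ln2/t½ = ln2/12 ≈ 0.057762 h⁻¹; fraction remaining f = e^(−kτ) = e^(−0.057762×27) ≈ 0.2102.
At steady state, accumulation factor R = 1/(1 − e^(−kτ)) ≈ 1.2661.
Single-dose peak C₀ = D/Vd = 2247/86 ≈ 26.128 μg/mL.
Steady-state peak Cmax,ss = C₀·R ≈ 26.128 × 1.2661 ≈ 33.081 μg/mL.
Peak 33.1 μg/mL vs MTC 45 μg/mL: below toxic threshold.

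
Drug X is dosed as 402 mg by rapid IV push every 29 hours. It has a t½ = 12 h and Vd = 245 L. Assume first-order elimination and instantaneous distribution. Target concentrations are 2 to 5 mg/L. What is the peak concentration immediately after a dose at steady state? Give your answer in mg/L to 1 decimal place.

τ/t½ = 29/12 ≈ 2.4167, so fraction remaining f = (1/2)^(29/12) ≈ 0.1873.
Accumulation ratio R = 1/(1 − f) ≈ 1/0.8127 ≈ 1.2305.
Each bolus raises the concentration by D/Vd = 402/245 ≈ 1.641 mg/L.
Cmax,ss = C₀/(1 − f) ≈ 1.641/0.8127 ≈ 2.019 mg/L.
Peak 2.0 mg/L vs MTC 5 mg/L: below toxic threshold.

2.0 mg/L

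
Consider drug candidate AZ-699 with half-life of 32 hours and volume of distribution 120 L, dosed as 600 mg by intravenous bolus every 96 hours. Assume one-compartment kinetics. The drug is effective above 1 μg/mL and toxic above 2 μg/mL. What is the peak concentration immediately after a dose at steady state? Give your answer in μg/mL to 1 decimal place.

5.7 μg/mL

τ = 96 h = 3 half-lives, so f = (1/2)^3 = 0.125.
At steady state, R = 1/(1 − 0.125) = 8/7.
Single-dose peak C₀ = D/Vd = 600/120 = 5 μg/mL.
Steady-state peak Cmax,ss = C₀·R = 5 × 8/7 ≈ 5.714 μg/mL.
Peak 5.7 μg/mL vs MTC 2 μg/mL: exceeds toxic threshold.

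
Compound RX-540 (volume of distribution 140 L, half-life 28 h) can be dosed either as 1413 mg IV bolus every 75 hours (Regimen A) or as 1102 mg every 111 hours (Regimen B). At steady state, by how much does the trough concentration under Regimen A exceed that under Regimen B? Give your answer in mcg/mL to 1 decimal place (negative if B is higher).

1.3 mcg/mL

Regimen A: f = (1/2)^(75/28) ≈ 0.1562; Cmin,ss = (1413/140)·f/(1−f) ≈ 1.868 mcg/mL.
Regimen B: f = (1/2)^(111/28) ≈ 0.0641; Cmin,ss = (1102/140)·f/(1−f) ≈ 0.539 mcg/mL.
Difference ≈ 1.868 − 0.539 ≈ 1.329 mcg/mL.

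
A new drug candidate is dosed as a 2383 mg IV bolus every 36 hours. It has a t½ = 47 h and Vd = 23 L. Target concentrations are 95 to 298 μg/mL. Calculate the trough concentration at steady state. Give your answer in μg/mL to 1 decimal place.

k = ln2/t½ = ln2/47 ≈ 0.014748 h⁻¹; fraction remaining f = e^(−kτ) = e^(−0.014748×36) ≈ 0.5881.
Each bolus raises the concentration by D/Vd = 2383/23 ≈ 103.609 μg/mL.
Steady-state trough Cmin,ss = C₀·f/(1−f) ≈ 103.609 × 0.5881/0.4119 ≈ 147.930 μg/mL.
Trough 147.9 μg/mL vs MEC 95 μg/mL: adequate.

147.9 μg/mL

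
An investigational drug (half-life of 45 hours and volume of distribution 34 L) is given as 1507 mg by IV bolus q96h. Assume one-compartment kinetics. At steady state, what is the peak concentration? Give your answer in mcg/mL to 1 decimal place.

57.4 mcg/mL

Over one 96-h interval, 96/45 ≈ 2.1333 half-lives elapse, leaving f ≈ 0.2279 of each dose.
At steady state, accumulation factor R = 1/(1 − e^(−kτ)) ≈ 1.2952.
Each bolus raises the concentration by D/Vd = 1507/34 ≈ 44.324 mcg/mL.
Cmax,ss = C₀/(1 − f) ≈ 44.324/0.7721 ≈ 57.407 mcg/mL.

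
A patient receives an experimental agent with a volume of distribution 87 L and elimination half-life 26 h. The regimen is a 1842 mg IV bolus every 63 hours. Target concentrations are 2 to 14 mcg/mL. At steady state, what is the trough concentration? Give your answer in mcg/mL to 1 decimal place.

4.9 mcg/mL

τ/t½ = 63/26 ≈ 2.4231, so fraction remaining f = (1/2)^(63/26) ≈ 0.1865.
Each bolus raises the concentration by D/Vd = 1842/87 ≈ 21.172 mcg/mL.
Steady-state trough Cmin,ss = C₀·f/(1−f) ≈ 21.172 × 0.1865/0.8135 ≈ 4.854 mcg/mL.
Trough 4.9 mcg/mL vs MEC 2 mcg/mL: adequate.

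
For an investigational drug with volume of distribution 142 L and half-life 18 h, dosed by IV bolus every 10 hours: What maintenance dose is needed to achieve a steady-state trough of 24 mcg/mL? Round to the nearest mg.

1601 mg

τ/t½ = 10/18 ≈ 0.55556, so f = (1/2)^(10/18) ≈ 0.680395.
Cmin,ss = (D/Vd)·f/(1−f), so D = Cmin,ss·Vd·(1−f)/f.
D = 24 × 142 × (1−f)/f ≈ 24 × 142 × 0.46973 ≈ 1600.84 mg.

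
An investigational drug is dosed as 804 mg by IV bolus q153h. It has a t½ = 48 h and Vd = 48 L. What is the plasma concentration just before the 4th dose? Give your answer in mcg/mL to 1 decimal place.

2.1 mcg/mL

f = (1/2)^(τ/t½) = (1/2)^(153/48) ≈ 0.1098.
C₀ = D/Vd = 804/48 ≈ 16.750 mcg/mL.
Before the 4th dose, 3 doses have been given. Superposition: Cmin = C₀·(f + f² + … + f^3).
≈ 16.750 × (0.1098 + 0.0121 + 0.0013) ≈ 16.750 × 0.1232 ≈ 2.064 mcg/mL.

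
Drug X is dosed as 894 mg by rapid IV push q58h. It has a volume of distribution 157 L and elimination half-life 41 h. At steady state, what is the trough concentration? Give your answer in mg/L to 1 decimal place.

3.4 mg/L

Over one 58-h interval, 58/41 ≈ 1.4146 half-lives elapse, leaving f ≈ 0.3751 of each dose.
At steady state, accumulation factor R = 1/(1 − e^(−kτ)) ≈ 1.6003.
Each bolus raises the concentration by D/Vd = 894/157 ≈ 5.694 mg/L.
Steady-state peak Cmax,ss = C₀·R ≈ 5.694 × 1.6003 ≈ 9.112 mg/L.
One interval later, Cmin,ss = Cmax,ss·e^(−kτ) ≈ 9.112 × 0.3751 ≈ 3.418 mg/L.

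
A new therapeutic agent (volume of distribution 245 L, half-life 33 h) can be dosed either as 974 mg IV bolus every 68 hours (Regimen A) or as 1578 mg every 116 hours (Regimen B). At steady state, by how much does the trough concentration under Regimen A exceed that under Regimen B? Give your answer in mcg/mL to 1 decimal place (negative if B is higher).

Regimen A: f = (1/2)^(68/33) ≈ 0.2397; Cmin,ss = (974/245)·f/(1−f) ≈ 1.253 mcg/mL.
Regimen B: f = (1/2)^(116/33) ≈ 0.0875; Cmin,ss = (1578/245)·f/(1−f) ≈ 0.618 mcg/mL.
Difference ≈ 1.253 − 0.618 ≈ 0.635 mcg/mL.

0.6 mcg/mL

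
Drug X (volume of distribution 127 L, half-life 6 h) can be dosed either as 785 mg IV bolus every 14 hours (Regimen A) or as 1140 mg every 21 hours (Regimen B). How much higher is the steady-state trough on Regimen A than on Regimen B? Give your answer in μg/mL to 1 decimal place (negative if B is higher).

0.7 μg/mL

Regimen A: f = (1/2)^(14/6) ≈ 0.1984; Cmin,ss = (785/127)·f/(1−f) ≈ 1.530 μg/mL.
Regimen B: f = (1/2)^(21/6) ≈ 0.0884; Cmin,ss = (1140/127)·f/(1−f) ≈ 0.870 μg/mL.
Difference ≈ 1.530 − 0.870 ≈ 0.660 μg/mL.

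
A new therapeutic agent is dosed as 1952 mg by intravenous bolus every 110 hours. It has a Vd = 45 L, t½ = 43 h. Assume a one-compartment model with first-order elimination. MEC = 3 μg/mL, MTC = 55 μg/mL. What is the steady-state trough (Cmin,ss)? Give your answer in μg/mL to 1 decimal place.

8.9 μg/mL

Over one 110-h interval, 110/43 ≈ 2.5581 half-lives elapse, leaving f ≈ 0.1698 of each dose.
Each bolus raises the concentration by D/Vd = 1952/45 ≈ 43.378 μg/mL.
Steady-state trough Cmin,ss = C₀·f/(1−f) ≈ 43.378 × 0.1698/0.8302 ≈ 8.872 μg/mL.
Trough 8.9 μg/mL vs MEC 3 μg/mL: adequate.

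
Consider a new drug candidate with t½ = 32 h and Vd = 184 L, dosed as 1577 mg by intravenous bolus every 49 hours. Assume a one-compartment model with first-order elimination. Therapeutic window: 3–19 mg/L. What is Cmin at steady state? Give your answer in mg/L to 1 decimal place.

4.5 mg/L

Over one 49-h interval, 49/32 ≈ 1.5312 half-lives elapse, leaving f ≈ 0.3460 of each dose.
Accumulation ratio R = 1/(1 − f) ≈ 1/0.6540 ≈ 1.5291.
Each bolus raises the concentration by D/Vd = 1577/184 ≈ 8.571 mg/L.
Steady-state peak Cmax,ss = C₀·R ≈ 8.571 × 1.5291 ≈ 13.106 mg/L.
Steady-state trough Cmin,ss = Cmax,ss·f ≈ 13.106 × 0.3460 ≈ 4.535 mg/L.
Trough 4.5 mg/L vs MEC 3 mg/L: adequate.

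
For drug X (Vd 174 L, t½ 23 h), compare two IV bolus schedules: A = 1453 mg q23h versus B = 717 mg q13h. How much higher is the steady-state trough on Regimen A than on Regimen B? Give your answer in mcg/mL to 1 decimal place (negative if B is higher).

Regimen A: f = (1/2)^(23/23) ≈ 0.5000; Cmin,ss = (1453/174)·f/(1−f) ≈ 8.351 mcg/mL.
Regimen B: f = (1/2)^(13/23) ≈ 0.6759; Cmin,ss = (717/174)·f/(1−f) ≈ 8.594 mcg/mL.
Difference ≈ 8.351 − 8.594 ≈ -0.243 mcg/mL.

-0.2 mcg/mL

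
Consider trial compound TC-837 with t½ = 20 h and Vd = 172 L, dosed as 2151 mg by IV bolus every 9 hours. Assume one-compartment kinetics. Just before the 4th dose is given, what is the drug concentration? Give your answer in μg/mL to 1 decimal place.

20.8 μg/mL

f = (1/2)^(τ/t½) = (1/2)^(9/20) ≈ 0.7320.
C₀ = D/Vd = 2151/172 ≈ 12.506 μg/mL.
Before the 4th dose, 3 doses have been given. Superposition: Cmin = C₀·(f + f² + … + f^3).
≈ 12.506 × (0.7320 + 0.5358 + 0.3922) ≈ 12.506 × 1.6600 ≈ 20.760 μg/mL.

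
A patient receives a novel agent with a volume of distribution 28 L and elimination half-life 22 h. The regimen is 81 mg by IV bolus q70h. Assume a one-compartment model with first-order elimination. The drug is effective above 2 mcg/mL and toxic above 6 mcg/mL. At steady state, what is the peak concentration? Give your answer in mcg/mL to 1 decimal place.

3.3 mcg/mL

k = ln2/t½ = ln2/22 ≈ 0.031507 h⁻¹; fraction remaining f = e^(−kτ) = e^(−0.031507×70) ≈ 0.1102.
Accumulation ratio R = 1/(1 − f) ≈ 1/0.8898 ≈ 1.1238.
Single-dose peak C₀ = D/Vd = 81/28 ≈ 2.893 mcg/mL.
Steady-state peak Cmax,ss = C₀·R ≈ 2.893 × 1.1238 ≈ 3.251 mcg/mL.
Peak 3.3 mcg/mL vs MTC 6 mcg/mL: below toxic threshold.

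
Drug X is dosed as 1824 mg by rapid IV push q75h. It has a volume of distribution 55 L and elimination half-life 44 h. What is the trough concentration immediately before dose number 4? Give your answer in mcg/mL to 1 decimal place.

14.3 mcg/mL

f = (1/2)^(τ/t½) = (1/2)^(75/44) ≈ 0.3068.
C₀ = D/Vd = 1824/55 ≈ 33.164 mcg/mL.
Before the 4th dose, 3 doses have been given. Superposition: Cmin = C₀·(f + f² + … + f^3).
≈ 33.164 × (0.3068 + 0.0941 + 0.0289) ≈ 33.164 × 0.4298 ≈ 14.254 mcg/mL.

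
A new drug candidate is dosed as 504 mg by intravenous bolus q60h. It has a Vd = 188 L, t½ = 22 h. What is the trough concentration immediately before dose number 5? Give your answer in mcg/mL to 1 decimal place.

0.5 mcg/mL

f = (1/2)^(τ/t½) = (1/2)^(60/22) ≈ 0.1510.
C₀ = D/Vd = 504/188 ≈ 2.681 mcg/mL.
Before the 5th dose, 4 doses have been given. Superposition: Cmin = C₀·(f + f² + … + f^4).
≈ 2.681 × (0.1510 + 0.0228 + 0.0034 + 0.0005) ≈ 2.681 × 0.1777 ≈ 0.476 mcg/mL.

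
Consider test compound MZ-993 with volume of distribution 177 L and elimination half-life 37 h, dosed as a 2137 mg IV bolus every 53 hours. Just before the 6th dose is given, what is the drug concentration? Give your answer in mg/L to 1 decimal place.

7.1 mg/L

f = (1/2)^(τ/t½) = (1/2)^(53/37) ≈ 0.3705.
C₀ = D/Vd = 2137/177 ≈ 12.073 mg/L.
Before the 6th dose, 5 doses have been given. Superposition: Cmin = C₀·(f + f² + … + f^5).
≈ 12.073 × (0.3705 + 0.1373 + 0.0509 + 0.0188 + 0.0070) ≈ 12.073 × 0.5845 ≈ 7.057 mg/L.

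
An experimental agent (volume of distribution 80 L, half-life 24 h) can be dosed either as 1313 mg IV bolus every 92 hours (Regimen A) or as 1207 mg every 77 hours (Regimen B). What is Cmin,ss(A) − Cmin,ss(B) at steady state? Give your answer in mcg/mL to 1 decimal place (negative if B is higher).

Regimen A: f = (1/2)^(92/24) ≈ 0.0702; Cmin,ss = (1313/80)·f/(1−f) ≈ 1.239 mcg/mL.
Regimen B: f = (1/2)^(77/24) ≈ 0.1082; Cmin,ss = (1207/80)·f/(1−f) ≈ 1.831 mcg/mL.
Difference ≈ 1.239 − 1.831 ≈ -0.592 mcg/mL.

-0.6 mcg/mL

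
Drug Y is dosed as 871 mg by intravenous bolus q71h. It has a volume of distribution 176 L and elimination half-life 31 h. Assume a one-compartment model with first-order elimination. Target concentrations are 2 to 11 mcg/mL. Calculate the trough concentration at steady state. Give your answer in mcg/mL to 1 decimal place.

1.3 mcg/mL

τ/t½ = 71/31 ≈ 2.2903, so fraction remaining f = (1/2)^(71/31) ≈ 0.2044.
At steady state, accumulation factor R = 1/(1 − e^(−kτ)) ≈ 1.2569.
Each bolus raises the concentration by D/Vd = 871/176 ≈ 4.949 mcg/mL.
Steady-state peak Cmax,ss = C₀·R ≈ 4.949 × 1.2569 ≈ 6.220 mcg/mL.
Steady-state trough Cmin,ss = Cmax,ss·f ≈ 6.220 × 0.2044 ≈ 1.271 mcg/mL.
Trough 1.3 mcg/mL vs MEC 2 mcg/mL: subtherapeutic.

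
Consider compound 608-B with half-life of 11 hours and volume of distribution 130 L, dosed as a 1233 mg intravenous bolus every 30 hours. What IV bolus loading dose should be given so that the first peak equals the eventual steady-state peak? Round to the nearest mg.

1452 mg

f = (1/2)^(30/11) ≈ 0.151011; accumulation ratio R = 1/(1−f) ≈ 1.17787.
Loading dose to hit Cmax,ss on first dose: D_load = D_maint·R ≈ 1233 × 1.17787 ≈ 1452.31 mg.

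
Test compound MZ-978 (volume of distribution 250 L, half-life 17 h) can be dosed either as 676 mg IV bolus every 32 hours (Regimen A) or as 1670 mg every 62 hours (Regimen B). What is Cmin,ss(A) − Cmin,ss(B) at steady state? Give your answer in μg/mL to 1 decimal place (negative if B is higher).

0.4 μg/mL

Regimen A: f = (1/2)^(32/17) ≈ 0.2712; Cmin,ss = (676/250)·f/(1−f) ≈ 1.006 μg/mL.
Regimen B: f = (1/2)^(62/17) ≈ 0.0798; Cmin,ss = (1670/250)·f/(1−f) ≈ 0.579 μg/mL.
Difference ≈ 1.006 − 0.579 ≈ 0.427 μg/mL.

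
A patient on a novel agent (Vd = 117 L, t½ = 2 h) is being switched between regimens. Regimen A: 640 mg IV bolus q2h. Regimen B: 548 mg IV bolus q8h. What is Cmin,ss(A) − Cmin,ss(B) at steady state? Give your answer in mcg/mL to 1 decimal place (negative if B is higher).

Regimen A: f = (1/2)^(2/2) ≈ 0.5000; Cmin,ss = (640/117)·f/(1−f) ≈ 5.470 mcg/mL.
Regimen B: f = (1/2)^(8/2) ≈ 0.0625; Cmin,ss = (548/117)·f/(1−f) ≈ 0.312 mcg/mL.
Difference ≈ 5.470 − 0.312 ≈ 5.158 mcg/mL.

5.2 mcg/mL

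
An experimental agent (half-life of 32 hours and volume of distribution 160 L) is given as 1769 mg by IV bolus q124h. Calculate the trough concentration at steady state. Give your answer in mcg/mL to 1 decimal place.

0.8 mcg/mL

τ/t½ = 124/32 ≈ 3.875, so fraction remaining f = (1/2)^(124/32) ≈ 0.0682.
Each bolus raises the concentration by D/Vd = 1769/160 ≈ 11.056 mcg/mL.
Steady-state trough Cmin,ss = C₀·f/(1−f) ≈ 11.056 × 0.0682/0.9318 ≈ 0.809 mcg/mL.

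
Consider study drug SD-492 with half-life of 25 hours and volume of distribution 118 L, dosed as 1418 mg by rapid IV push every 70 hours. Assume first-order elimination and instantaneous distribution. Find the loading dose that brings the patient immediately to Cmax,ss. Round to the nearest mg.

f = (1/2)^(70/25) ≈ 0.143587; accumulation ratio R = 1/(1−f) ≈ 1.16766.
Loading dose to hit Cmax,ss on first dose: D_load = D_maint·R ≈ 1418 × 1.16766 ≈ 1655.74 mg.

1656 mg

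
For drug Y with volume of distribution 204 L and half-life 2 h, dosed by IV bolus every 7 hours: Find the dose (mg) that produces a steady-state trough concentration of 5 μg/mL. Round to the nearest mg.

τ/t½ = 7/2 ≈ 3.5, so f = (1/2)^(7/2) ≈ 0.088388.
Cmin,ss = (D/Vd)·f/(1−f), so D = Cmin,ss·Vd·(1−f)/f.
D = 5 × 204 × (1−f)/f ≈ 5 × 204 × 10.31375 ≈ 10520.03 mg.

10520 mg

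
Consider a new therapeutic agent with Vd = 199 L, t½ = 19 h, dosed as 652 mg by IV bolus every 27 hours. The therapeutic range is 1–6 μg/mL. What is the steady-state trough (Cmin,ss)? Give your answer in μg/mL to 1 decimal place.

τ/t½ = 27/19 ≈ 1.4211, so fraction remaining f = (1/2)^(27/19) ≈ 0.3734.
At steady state, accumulation factor R = 1/(1 − e^(−kτ)) ≈ 1.5959.
Each bolus raises the concentration by D/Vd = 652/199 ≈ 3.276 μg/mL.
Steady-state peak Cmax,ss = C₀·R ≈ 3.276 × 1.5959 ≈ 5.228 μg/mL.
One interval later, Cmin,ss = Cmax,ss·e^(−kτ) ≈ 5.228 × 0.3734 ≈ 1.952 μg/mL.
Trough 2.0 μg/mL vs MEC 1 μg/mL: adequate.

2.0 μg/mL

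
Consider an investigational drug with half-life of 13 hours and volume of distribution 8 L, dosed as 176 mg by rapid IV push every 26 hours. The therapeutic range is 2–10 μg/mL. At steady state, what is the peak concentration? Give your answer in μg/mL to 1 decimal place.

The dosing interval is 2 half-lives, so f = 2^(−2) = 0.25.
Accumulation ratio R = 1/(1 − f) = 1/0.75 = 4/3.
Single-dose peak C₀ = D/Vd = 176/8 = 22 μg/mL.
Steady-state peak Cmax,ss = C₀·R = 22 × 4/3 ≈ 29.333 μg/mL.
Peak 29.3 μg/mL vs MTC 10 μg/mL: exceeds toxic threshold.

29.3 μg/mL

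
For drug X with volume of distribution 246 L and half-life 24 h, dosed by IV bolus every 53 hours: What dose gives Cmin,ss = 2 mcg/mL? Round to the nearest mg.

τ/t½ = 53/24 ≈ 2.2083, so f = (1/2)^(53/24) ≈ 0.216384.
Cmin,ss = (D/Vd)·f/(1−f), so D = Cmin,ss·Vd·(1−f)/f.
D = 2 × 246 × (1−f)/f ≈ 2 × 246 × 3.62141 ≈ 1781.73 mg.

1782 mg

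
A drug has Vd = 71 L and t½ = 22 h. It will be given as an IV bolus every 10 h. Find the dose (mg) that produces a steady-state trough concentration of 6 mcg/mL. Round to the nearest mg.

τ/t½ = 10/22 ≈ 0.45455, so f = (1/2)^(10/22) ≈ 0.729740.
Cmin,ss = (D/Vd)·f/(1−f), so D = Cmin,ss·Vd·(1−f)/f.
D = 6 × 71 × (1−f)/f ≈ 6 × 71 × 0.37035 ≈ 157.77 mg.

158 mg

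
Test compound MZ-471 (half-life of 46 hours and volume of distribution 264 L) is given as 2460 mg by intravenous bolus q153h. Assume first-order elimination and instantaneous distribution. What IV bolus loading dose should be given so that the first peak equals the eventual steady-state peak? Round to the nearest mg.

f = (1/2)^(153/46) ≈ 0.099712; accumulation ratio R = 1/(1−f) ≈ 1.11076.
Loading dose to hit Cmax,ss on first dose: D_load = D_maint·R ≈ 2460 × 1.11076 ≈ 2732.47 mg.

2732 mg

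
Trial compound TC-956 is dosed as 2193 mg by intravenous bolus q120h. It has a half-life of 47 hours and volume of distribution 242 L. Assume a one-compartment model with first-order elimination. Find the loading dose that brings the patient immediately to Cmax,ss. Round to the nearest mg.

2643 mg

f = (1/2)^(120/47) ≈ 0.170378; accumulation ratio R = 1/(1−f) ≈ 1.20537.
Loading dose to hit Cmax,ss on first dose: D_load = D_maint·R ≈ 2193 × 1.20537 ≈ 2643.38 mg.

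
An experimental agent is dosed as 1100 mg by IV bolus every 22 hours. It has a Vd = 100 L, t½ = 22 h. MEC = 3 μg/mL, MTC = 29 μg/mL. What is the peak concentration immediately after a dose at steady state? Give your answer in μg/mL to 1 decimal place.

22.0 μg/mL

τ = 22 h = 1 half-life, so f = (1/2)^1 = 0.5.
Accumulation ratio R = 1/(1 − f) = 1/0.5 = 2/1.
Single-dose peak C₀ = D/Vd = 1100/100 = 11 μg/mL.
Steady-state peak Cmax,ss = C₀·R = 11 × 2/1 ≈ 22.000 μg/mL.
Peak 22.0 μg/mL vs MTC 29 μg/mL: below toxic threshold.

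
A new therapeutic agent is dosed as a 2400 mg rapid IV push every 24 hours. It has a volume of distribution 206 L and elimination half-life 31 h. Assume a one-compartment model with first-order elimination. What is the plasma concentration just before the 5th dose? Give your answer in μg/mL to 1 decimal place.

f = (1/2)^(τ/t½) = (1/2)^(24/31) ≈ 0.5847.
C₀ = D/Vd = 2400/206 ≈ 11.650 μg/mL.
Before the 5th dose, 4 doses have been given. Superposition: Cmin = C₀·(f + f² + … + f^4).
≈ 11.650 × (0.5847 + 0.3419 + 0.1999 + 0.1169) ≈ 11.650 × 1.2434 ≈ 14.486 μg/mL.

14.5 μg/mL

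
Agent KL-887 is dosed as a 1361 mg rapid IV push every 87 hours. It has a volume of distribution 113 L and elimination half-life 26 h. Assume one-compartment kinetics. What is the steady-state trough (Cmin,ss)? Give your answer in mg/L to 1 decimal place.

1.3 mg/L

Over one 87-h interval, 87/26 ≈ 3.3462 half-lives elapse, leaving f ≈ 0.0983 of each dose.
Single-dose peak C₀ = D/Vd = 1361/113 ≈ 12.044 mg/L.
Steady-state trough Cmin,ss = C₀·f/(1−f) ≈ 12.044 × 0.0983/0.9017 ≈ 1.313 mg/L.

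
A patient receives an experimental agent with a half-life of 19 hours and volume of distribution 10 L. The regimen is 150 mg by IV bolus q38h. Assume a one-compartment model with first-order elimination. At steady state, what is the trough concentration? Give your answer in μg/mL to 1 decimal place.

5.0 μg/mL

The dosing interval is 2 half-lives, so f = 2^(−2) = 0.25.
At steady state, R = 1/(1 − 0.25) = 4/3.
Single-dose peak C₀ = D/Vd = 150/10 = 15 μg/mL.
Steady-state peak Cmax,ss = C₀·R = 15 × 4/3 ≈ 20.000 μg/mL.
Steady-state trough Cmin,ss = Cmax,ss·f ≈ 20.000 × 0.25 ≈ 5.000 μg/mL.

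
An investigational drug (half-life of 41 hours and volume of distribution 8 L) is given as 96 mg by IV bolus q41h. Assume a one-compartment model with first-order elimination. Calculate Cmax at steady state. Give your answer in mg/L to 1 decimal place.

τ = 41 h = 1 half-life, so f = (1/2)^1 = 0.5.
Accumulation ratio R = 1/(1 − f) = 1/0.5 = 2/1.
Single-dose peak C₀ = D/Vd = 96/8 = 12 mg/L.
Steady-state peak Cmax,ss = C₀·R = 12 × 2/1 ≈ 24.000 mg/L.

24.0 mg/L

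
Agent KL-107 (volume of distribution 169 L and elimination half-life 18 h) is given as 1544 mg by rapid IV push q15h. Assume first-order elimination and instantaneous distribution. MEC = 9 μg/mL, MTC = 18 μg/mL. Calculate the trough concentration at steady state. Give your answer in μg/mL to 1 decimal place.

τ/t½ = 15/18 ≈ 0.83333, so fraction remaining f = (1/2)^(15/18) ≈ 0.5612.
At steady state, accumulation factor R = 1/(1 − e^(−kτ)) ≈ 2.2789.
Each bolus raises the concentration by D/Vd = 1544/169 ≈ 9.136 μg/mL.
Steady-state peak Cmax,ss = C₀·R ≈ 9.136 × 2.2789 ≈ 20.820 μg/mL.
Steady-state trough Cmin,ss = Cmax,ss·f ≈ 20.820 × 0.5612 ≈ 11.684 μg/mL.
Trough 11.7 μg/mL vs MEC 9 μg/mL: adequate.

11.7 μg/mL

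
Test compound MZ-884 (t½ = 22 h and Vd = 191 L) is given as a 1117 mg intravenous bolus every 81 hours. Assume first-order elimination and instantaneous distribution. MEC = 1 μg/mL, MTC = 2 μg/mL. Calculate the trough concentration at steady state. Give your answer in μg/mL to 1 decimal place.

0.5 μg/mL

τ/t½ = 81/22 ≈ 3.6818, so fraction remaining f = (1/2)^(81/22) ≈ 0.0779.
Each bolus raises the concentration by D/Vd = 1117/191 ≈ 5.848 μg/mL.
Steady-state trough Cmin,ss = C₀·f/(1−f) ≈ 5.848 × 0.0779/0.9221 ≈ 0.494 μg/mL.
Trough 0.5 μg/mL vs MEC 1 μg/mL: subtherapeutic.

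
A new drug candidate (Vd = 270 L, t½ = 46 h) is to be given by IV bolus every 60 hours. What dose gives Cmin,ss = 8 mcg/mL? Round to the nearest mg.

τ/t½ = 60/46 ≈ 1.3043, so f = (1/2)^(60/46) ≈ 0.404904.
Cmin,ss = (D/Vd)·f/(1−f), so D = Cmin,ss·Vd·(1−f)/f.
D = 8 × 270 × (1−f)/f ≈ 8 × 270 × 1.46972 ≈ 3174.60 mg.

3175 mg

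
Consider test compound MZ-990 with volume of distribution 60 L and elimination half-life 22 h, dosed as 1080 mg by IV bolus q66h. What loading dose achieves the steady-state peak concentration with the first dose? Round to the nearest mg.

1234 mg

f = (1/2)^(66/22) ≈ 0.125000; accumulation ratio R = 1/(1−f) ≈ 1.14286.
Loading dose to hit Cmax,ss on first dose: D_load = D_maint·R ≈ 1080 × 1.14286 ≈ 1234.29 mg.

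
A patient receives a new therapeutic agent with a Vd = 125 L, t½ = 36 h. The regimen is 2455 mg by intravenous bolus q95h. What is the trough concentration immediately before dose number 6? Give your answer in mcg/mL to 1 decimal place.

3.8 mcg/mL

f = (1/2)^(τ/t½) = (1/2)^(95/36) ≈ 0.1606.
C₀ = D/Vd = 2455/125 ≈ 19.640 mcg/mL.
Before the 6th dose, 5 doses have been given. Superposition: Cmin = C₀·(f + f² + … + f^5).
≈ 19.640 × (0.1606 + 0.0258 + 0.0041 + 0.0007 + 0.0001) ≈ 19.640 × 0.1913 ≈ 3.757 mcg/mL.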